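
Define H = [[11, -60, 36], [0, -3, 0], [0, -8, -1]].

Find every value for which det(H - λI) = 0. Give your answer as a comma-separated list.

-3, -1, 11

Compute the characteristic polynomial p(μ) = det(μI - H).
Expanding along the first row, p(μ) = μ^3 - 7μ^2 - 41μ - 33.
Try μ = 11: p(11) = 0, so 11 is a root.
Dividing by (μ - 11) leaves μ^2 + 4μ + 3.
The quadratic factors as (μ + 3)·(μ + 1).
Eigenvalues: -3, -1, 11.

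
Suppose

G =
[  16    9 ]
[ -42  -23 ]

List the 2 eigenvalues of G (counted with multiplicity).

det(G - rI) = (16 - r)(-23 - r) - (9)·(-42) = r^2 + 7r + 10.
This factors as (r + 5)·(r + 2) = 0.
Eigenvalues: -5, -2.

-5, -2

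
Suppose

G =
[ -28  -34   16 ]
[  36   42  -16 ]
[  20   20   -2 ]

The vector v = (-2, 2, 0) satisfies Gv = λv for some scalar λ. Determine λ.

Compute Gv: G·(-2, 2, 0) = (-12, 12, 0).
Since Gv = λv, compare component 1: -12 = λ·-2, so λ = 6.

6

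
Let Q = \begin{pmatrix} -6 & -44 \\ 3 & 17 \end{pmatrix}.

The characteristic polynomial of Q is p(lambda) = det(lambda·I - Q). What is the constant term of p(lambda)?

30

p(lambda) = lambda^2 - 11·lambda + 30.
The constant term is 30.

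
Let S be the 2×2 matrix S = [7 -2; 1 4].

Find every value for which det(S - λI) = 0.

det(S - μI) = (7 - μ)(4 - μ) - (-2)·(1) = μ^2 - 11μ + 30.
This factors as (μ - 5)·(μ - 6) = 0.
Eigenvalues: 5, 6.

5, 6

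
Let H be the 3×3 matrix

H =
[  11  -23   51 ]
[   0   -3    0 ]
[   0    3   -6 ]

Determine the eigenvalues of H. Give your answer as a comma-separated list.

-6, -3, 11

Compute the characteristic polynomial p(λ) = det(λI - H).
Expanding along the first row, p(λ) = λ^3 - 2λ^2 - 81λ - 198.
Rational-root test: λ = -3 gives p(-3) = 0.
Factor out (λ + 3): p(λ) = (λ + 3)·(λ^2 - 5λ - 66).
The quadratic factors as (λ + 6)·(λ - 11).
Eigenvalues: -6, -3, 11.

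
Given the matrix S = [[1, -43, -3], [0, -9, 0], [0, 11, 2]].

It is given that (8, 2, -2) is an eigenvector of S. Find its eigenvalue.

-9

Compute Sv: S·(8, 2, -2) = (-72, -18, 18).
Since Sv = λv, compare component 1: -72 = λ·8, so λ = -9.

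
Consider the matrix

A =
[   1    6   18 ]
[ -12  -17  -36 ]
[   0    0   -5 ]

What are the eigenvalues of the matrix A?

-11, -5, -5

Set up det(tI - A) = 0.
Expanding along the first row, p(t) = t^3 + 21t^2 + 135t + 275.
Since p(-5) = 0, t = -5 is a root.
Dividing by (t + 5) leaves t^2 + 16t + 55.
The quadratic factors as (t + 11)·(t + 5).
Eigenvalues: -11, -5, -5.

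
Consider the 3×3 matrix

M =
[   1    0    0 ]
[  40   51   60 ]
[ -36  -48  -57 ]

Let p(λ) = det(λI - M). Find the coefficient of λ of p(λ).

-33

p(λ) = λ^3 + 5λ^2 - 33λ + 27.
The coefficient of λ is -33.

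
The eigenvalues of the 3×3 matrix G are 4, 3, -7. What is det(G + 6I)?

If G has eigenvalues 4, 3, -7, then G + 6I has eigenvalues 10, 9, -1.
det(G + 6I) = (10) · (9) · (-1) = -90.

-90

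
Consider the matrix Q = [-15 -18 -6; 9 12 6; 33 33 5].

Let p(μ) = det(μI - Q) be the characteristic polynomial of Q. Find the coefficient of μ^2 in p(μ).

-2

The coefficient of μ^2 of det(μI - Q) is −trace(Q).
trace(Q) = (-15) + (12) + (5) = 2, so the coefficient is -2.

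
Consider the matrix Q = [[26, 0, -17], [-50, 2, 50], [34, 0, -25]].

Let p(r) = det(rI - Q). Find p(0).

144

p(0) = det(0·I − Q) = det(−Q) = (−1)^3·det(Q).
det(Q) = -144, so p(0) = 144.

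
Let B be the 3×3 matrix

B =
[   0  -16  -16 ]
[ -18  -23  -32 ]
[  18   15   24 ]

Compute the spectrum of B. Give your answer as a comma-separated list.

The characteristic polynomial is p(λ) = det(λI - B).
Expanding the 3×3 determinant: p(λ) = λ^3 - λ^2 - 72λ.
Rational-root test: λ = 0 gives p(0) = 0.
Factor out λ: p(λ) = λ·(λ^2 - λ - 72).
The quadratic factors as (λ + 8)·(λ - 9).
Eigenvalues: -8, 0, 9.

-8, 0, 9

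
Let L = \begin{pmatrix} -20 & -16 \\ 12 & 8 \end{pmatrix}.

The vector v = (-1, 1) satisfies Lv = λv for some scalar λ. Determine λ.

Compute Lv: L·(-1, 1) = (4, -4).
Since Lv = λv, compare component 1: 4 = λ·-1, so λ = -4.

-4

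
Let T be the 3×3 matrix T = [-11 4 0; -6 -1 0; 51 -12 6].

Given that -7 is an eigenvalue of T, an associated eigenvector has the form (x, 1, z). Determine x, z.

1, -3

We need (T + 7I)v = 0.
T + 7I = [[-4, 4, 0], [-6, 6, 0], [51, -12, 13]].
Row 1: (-4)·x + (4)·1 + (0)·z = 0
Row 2: (-6)·x + (6)·1 + (0)·z = 0
Row 3: (51)·x + (-12)·1 + (13)·z = 0
Solving gives x = 1, z = -3.
Check: T·(1, 1, -3) = (-7, -7, 21) = -7·(1, 1, -3).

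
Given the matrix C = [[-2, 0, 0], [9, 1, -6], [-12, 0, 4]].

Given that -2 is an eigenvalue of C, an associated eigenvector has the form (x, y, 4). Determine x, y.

We need (C + 2I)v = 0.
C + 2I = [[0, 0, 0], [9, 3, -6], [-12, 0, 6]].
Row 1: (0)·x + (0)·y + (0)·4 = 0
Row 2: (9)·x + (3)·y + (-6)·4 = 0
Row 3: (-12)·x + (0)·y + (6)·4 = 0
Solving gives x = 2, y = 2.
Check: C·(2, 2, 4) = (-4, -4, -8) = -2·(2, 2, 4).

2, 2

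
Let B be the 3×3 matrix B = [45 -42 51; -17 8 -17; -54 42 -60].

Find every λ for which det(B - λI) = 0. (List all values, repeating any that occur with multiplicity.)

-9, -6, 8

The characteristic polynomial is p(s) = det(sI - B).
Cofactor expansion gives p(s) = s^3 + 7s^2 - 66s - 432.
Try s = 8: p(8) = 0, so 8 is a root.
Dividing by (s - 8) leaves s^2 + 15s + 54.
The quadratic factors as (s + 9)·(s + 6).
Eigenvalues: -9, -6, 8.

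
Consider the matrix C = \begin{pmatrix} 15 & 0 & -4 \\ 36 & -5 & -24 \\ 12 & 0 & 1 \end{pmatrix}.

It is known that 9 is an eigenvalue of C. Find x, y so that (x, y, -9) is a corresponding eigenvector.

We need (C - 9I)v = 0.
C - 9I = [[6, 0, -4], [36, -14, -24], [12, 0, -8]].
Row 1: (6)·x + (0)·y + (-4)·-9 = 0
Row 2: (36)·x + (-14)·y + (-24)·-9 = 0
Row 3: (12)·x + (0)·y + (-8)·-9 = 0
Solving gives x = -6, y = 0.
Check: C·(-6, 0, -9) = (-54, 0, -81) = 9·(-6, 0, -9).

-6, 0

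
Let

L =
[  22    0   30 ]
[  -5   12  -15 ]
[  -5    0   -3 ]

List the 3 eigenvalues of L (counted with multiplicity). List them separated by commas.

7, 12, 12

Compute the characteristic polynomial p(t) = det(tI - L).
Cofactor expansion gives p(t) = t^3 - 31t^2 + 312t - 1008.
Rational-root test: t = 7 gives p(7) = 0.
Dividing by (t - 7) leaves t^2 - 24t + 144.
The quadratic factor is (t - 12)^2.
Eigenvalues: 7, 12, 12.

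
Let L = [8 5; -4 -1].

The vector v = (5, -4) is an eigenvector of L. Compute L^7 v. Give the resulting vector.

(81920, -65536)

First find the eigenvalue: Lv = (20, -16) = 4·(5, -4), so λ = 4.
Then L^7 v = λ^7·v = 4^7·(5, -4) = 16384·(5, -4) = (81920, -65536).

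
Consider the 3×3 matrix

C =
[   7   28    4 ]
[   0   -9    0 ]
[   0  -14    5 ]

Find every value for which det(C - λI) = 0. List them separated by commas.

-9, 5, 7

Set up det(λI - C) = 0.
Cofactor expansion gives p(λ) = λ^3 - 3λ^2 - 73λ + 315.
Since p(5) = 0, λ = 5 is a root.
Dividing by (λ - 5) leaves λ^2 + 2λ - 63.
The quadratic factors as (λ + 9)·(λ - 7).
Eigenvalues: -9, 5, 7.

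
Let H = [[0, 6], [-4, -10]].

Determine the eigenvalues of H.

-6, -4

det(H - sI) = (0 - s)(-10 - s) - (6)·(-4) = s^2 + 10s + 24.
This factors as (s + 6)·(s + 4) = 0.
Eigenvalues: -6, -4.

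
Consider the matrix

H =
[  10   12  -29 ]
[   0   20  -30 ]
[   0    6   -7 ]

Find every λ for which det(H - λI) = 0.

The characteristic polynomial is p(s) = det(sI - H).
Cofactor expansion gives p(s) = s^3 - 23s^2 + 170s - 400.
Try s = 5: p(5) = 0, so 5 is a root.
Dividing by (s - 5) leaves s^2 - 18s + 80.
The quadratic factors as (s - 8)·(s - 10).
Eigenvalues: 5, 8, 10.

5, 8, 10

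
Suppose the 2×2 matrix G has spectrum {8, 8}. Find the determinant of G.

det(G) is the product of the eigenvalues: (8) · (8) = 64.

64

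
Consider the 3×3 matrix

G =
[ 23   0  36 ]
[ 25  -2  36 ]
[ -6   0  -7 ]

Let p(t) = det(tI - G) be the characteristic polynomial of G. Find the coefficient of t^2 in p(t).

The coefficient of t^2 of det(tI - G) is −trace(G).
trace(G) = (23) + (-2) + (-7) = 14, so the coefficient is -14.

-14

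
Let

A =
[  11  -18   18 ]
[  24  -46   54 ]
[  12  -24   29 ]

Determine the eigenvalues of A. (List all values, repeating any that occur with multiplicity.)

Set up det(λI - A) = 0.
Expanding the 3×3 determinant: p(λ) = λ^3 + 6λ^2 - 9λ - 14.
Rational-root test: λ = -7 gives p(-7) = 0.
Factor out (λ + 7): p(λ) = (λ + 7)·(λ^2 - λ - 2).
The quadratic factors as (λ + 1)·(λ - 2).
Eigenvalues: -7, -1, 2.

-7, -1, 2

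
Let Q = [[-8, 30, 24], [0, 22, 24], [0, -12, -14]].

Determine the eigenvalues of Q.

Set up det(rI - Q) = 0.
Expanding the 3×3 determinant: p(r) = r^3 - 84r - 160.
Rational-root test: r = -2 gives p(-2) = 0.
Factor out (r + 2): p(r) = (r + 2)·(r^2 - 2r - 80).
The quadratic factors as (r + 8)·(r - 10).
Eigenvalues: -8, -2, 10.

-8, -2, 10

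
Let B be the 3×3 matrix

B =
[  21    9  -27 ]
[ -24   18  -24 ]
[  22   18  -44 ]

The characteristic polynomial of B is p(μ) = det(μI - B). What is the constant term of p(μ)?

p(μ) = μ^3 + 5μ^2 - 96μ - 540.
The constant term is -540.

-540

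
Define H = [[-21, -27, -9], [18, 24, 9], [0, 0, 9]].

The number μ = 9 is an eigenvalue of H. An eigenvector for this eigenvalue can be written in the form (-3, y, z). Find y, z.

We need (H - 9I)v = 0.
H - 9I = [[-30, -27, -9], [18, 15, 9], [0, 0, 0]].
Row 1: (-30)·-3 + (-27)·y + (-9)·z = 0
Row 2: (18)·-3 + (15)·y + (9)·z = 0
Row 3: (0)·-3 + (0)·y + (0)·z = 0
Solving gives y = 3, z = 1.
Check: H·(-3, 3, 1) = (-27, 27, 9) = 9·(-3, 3, 1).

3, 1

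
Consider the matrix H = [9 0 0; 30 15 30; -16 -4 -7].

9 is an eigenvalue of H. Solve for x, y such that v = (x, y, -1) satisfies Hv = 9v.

We need (H - 9I)v = 0.
H - 9I = [[0, 0, 0], [30, 6, 30], [-16, -4, -16]].
Row 1: (0)·x + (0)·y + (0)·-1 = 0
Row 2: (30)·x + (6)·y + (30)·-1 = 0
Row 3: (-16)·x + (-4)·y + (-16)·-1 = 0
Solving gives x = 1, y = 0.
Check: H·(1, 0, -1) = (9, 0, -9) = 9·(1, 0, -1).

1, 0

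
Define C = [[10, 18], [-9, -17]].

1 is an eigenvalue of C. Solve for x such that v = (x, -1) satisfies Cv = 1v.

2

We need (C - 1I)v = 0.
C - 1I = [[9, 18], [-9, -18]].
Row 1: (9)·x + (18)·-1 = 0
Row 2: (-9)·x + (-18)·-1 = 0
Solving gives x = 2.
Check: C·(2, -1) = (2, -1) = 1·(2, -1).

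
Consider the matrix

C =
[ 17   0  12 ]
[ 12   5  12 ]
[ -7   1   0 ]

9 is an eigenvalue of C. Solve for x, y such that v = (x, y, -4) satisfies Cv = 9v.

We need (C - 9I)v = 0.
C - 9I = [[8, 0, 12], [12, -4, 12], [-7, 1, -9]].
Row 1: (8)·x + (0)·y + (12)·-4 = 0
Row 2: (12)·x + (-4)·y + (12)·-4 = 0
Row 3: (-7)·x + (1)·y + (-9)·-4 = 0
Solving gives x = 6, y = 6.
Check: C·(6, 6, -4) = (54, 54, -36) = 9·(6, 6, -4).

6, 6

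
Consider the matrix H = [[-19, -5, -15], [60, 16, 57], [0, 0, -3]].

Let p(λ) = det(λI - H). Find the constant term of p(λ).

p(λ) = λ^3 + 6λ^2 + 5λ - 12.
The constant term is -12.

-12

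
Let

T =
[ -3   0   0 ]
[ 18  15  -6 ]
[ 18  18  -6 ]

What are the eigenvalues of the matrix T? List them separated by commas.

-3, 3, 6

Compute the characteristic polynomial p(s) = det(sI - T).
Expanding the 3×3 determinant: p(s) = s^3 - 6s^2 - 9s + 54.
Try s = 6: p(6) = 0, so 6 is a root.
Factor out (s - 6): p(s) = (s - 6)·(s^2 - 9).
The quadratic factors as (s + 3)·(s - 3).
Eigenvalues: -3, 3, 6.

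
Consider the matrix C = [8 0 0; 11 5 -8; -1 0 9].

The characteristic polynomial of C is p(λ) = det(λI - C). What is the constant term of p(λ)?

-360

p(λ) = λ^3 - 22λ^2 + 157λ - 360.
The constant term is -360.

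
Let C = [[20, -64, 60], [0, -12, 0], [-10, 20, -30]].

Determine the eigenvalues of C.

-12, -10, 0

Set up det(λI - C) = 0.
Cofactor expansion gives p(λ) = λ^3 + 22λ^2 + 120λ.
Since p(-10) = 0, λ = -10 is a root.
Dividing by (λ + 10) leaves λ^2 + 12λ.
The quadratic factors as (λ + 12)·λ.
Eigenvalues: -12, -10, 0.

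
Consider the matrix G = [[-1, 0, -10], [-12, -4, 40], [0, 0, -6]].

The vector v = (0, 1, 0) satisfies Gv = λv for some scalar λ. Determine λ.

Compute Gv: G·(0, 1, 0) = (0, -4, 0).
Since Gv = λv, compare component 2: -4 = λ·1, so λ = -4.

-4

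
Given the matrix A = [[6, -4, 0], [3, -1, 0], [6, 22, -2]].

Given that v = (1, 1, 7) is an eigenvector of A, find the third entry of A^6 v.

First find the eigenvalue: Av = (2, 2, 14) = 2·(1, 1, 7), so λ = 2.
Then A^6 v = λ^6·v = 2^6·(1, 1, 7) = 64·(1, 1, 7) = (64, 64, 448).

448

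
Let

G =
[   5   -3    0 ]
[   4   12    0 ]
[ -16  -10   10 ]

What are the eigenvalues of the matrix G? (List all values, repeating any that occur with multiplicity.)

8, 9, 10

Compute the characteristic polynomial p(λ) = det(λI - G).
Cofactor expansion gives p(λ) = λ^3 - 27λ^2 + 242λ - 720.
Since p(8) = 0, λ = 8 is a root.
Dividing by (λ - 8) leaves λ^2 - 19λ + 90.
The quadratic factors as (λ - 9)·(λ - 10).
Eigenvalues: 8, 9, 10.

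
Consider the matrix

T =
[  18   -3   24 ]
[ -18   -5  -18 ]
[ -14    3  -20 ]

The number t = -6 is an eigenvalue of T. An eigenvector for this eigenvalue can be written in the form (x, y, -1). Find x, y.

1, 0

We need (T + 6I)v = 0.
T + 6I = [[24, -3, 24], [-18, 1, -18], [-14, 3, -14]].
Row 1: (24)·x + (-3)·y + (24)·-1 = 0
Row 2: (-18)·x + (1)·y + (-18)·-1 = 0
Row 3: (-14)·x + (3)·y + (-14)·-1 = 0
Solving gives x = 1, y = 0.
Check: T·(1, 0, -1) = (-6, 0, 6) = -6·(1, 0, -1).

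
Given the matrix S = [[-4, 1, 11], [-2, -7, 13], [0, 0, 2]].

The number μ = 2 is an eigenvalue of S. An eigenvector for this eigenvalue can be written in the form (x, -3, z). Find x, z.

We need (S - 2I)v = 0.
S - 2I = [[-6, 1, 11], [-2, -9, 13], [0, 0, 0]].
Row 1: (-6)·x + (1)·-3 + (11)·z = 0
Row 2: (-2)·x + (-9)·-3 + (13)·z = 0
Row 3: (0)·x + (0)·-3 + (0)·z = 0
Solving gives x = -6, z = -3.
Check: S·(-6, -3, -3) = (-12, -6, -6) = 2·(-6, -3, -3).

-6, -3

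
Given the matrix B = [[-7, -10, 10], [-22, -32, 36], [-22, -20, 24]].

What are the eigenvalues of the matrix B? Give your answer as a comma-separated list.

-12, -7, 4

The characteristic polynomial is p(r) = det(rI - B).
Cofactor expansion gives p(r) = r^3 + 15r^2 + 8r - 336.
Rational-root test: r = 4 gives p(4) = 0.
Dividing by (r - 4) leaves r^2 + 19r + 84.
The quadratic factors as (r + 12)·(r + 7).
Eigenvalues: -12, -7, 4.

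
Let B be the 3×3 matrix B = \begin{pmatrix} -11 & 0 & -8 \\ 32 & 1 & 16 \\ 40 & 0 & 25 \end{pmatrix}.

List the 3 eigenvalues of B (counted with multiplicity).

1, 5, 9

Set up det(tI - B) = 0.
Expanding the 3×3 determinant: p(t) = t^3 - 15t^2 + 59t - 45.
Rational-root test: t = 1 gives p(1) = 0.
Dividing by (t - 1) leaves t^2 - 14t + 45.
The quadratic factors as (t - 5)·(t - 9).
Eigenvalues: 1, 5, 9.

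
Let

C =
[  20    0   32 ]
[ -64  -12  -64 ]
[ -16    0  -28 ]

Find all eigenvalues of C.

-12, -12, 4

Set up det(λI - C) = 0.
Expanding the 3×3 determinant: p(λ) = λ^3 + 20λ^2 + 48λ - 576.
Since p(-12) = 0, λ = -12 is a root.
Factor out (λ + 12): p(λ) = (λ + 12)·(λ^2 + 8λ - 48).
The quadratic factors as (λ + 12)·(λ - 4).
Eigenvalues: -12, -12, 4.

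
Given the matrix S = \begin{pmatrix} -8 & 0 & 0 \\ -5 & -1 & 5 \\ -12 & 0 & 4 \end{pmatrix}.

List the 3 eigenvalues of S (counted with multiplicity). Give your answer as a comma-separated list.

Set up det(sI - S) = 0.
Expanding along the first row, p(s) = s^3 + 5s^2 - 28s - 32.
Rational-root test: s = -1 gives p(-1) = 0.
Dividing by (s + 1) leaves s^2 + 4s - 32.
The quadratic factors as (s + 8)·(s - 4).
Eigenvalues: -8, -1, 4.

-8, -1, 4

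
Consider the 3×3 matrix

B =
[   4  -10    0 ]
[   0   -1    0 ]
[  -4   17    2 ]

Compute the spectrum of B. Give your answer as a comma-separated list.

-1, 2, 4

Set up det(λI - B) = 0.
Expanding the 3×3 determinant: p(λ) = λ^3 - 5λ^2 + 2λ + 8.
Rational-root test: λ = -1 gives p(-1) = 0.
Dividing by (λ + 1) leaves λ^2 - 6λ + 8.
The quadratic factors as (λ - 2)·(λ - 4).
Eigenvalues: -1, 2, 4.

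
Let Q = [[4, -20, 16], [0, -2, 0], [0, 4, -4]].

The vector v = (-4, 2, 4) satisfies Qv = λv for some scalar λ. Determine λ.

-2

Compute Qv: Q·(-4, 2, 4) = (8, -4, -8).
Since Qv = λv, compare component 1: 8 = λ·-4, so λ = -2.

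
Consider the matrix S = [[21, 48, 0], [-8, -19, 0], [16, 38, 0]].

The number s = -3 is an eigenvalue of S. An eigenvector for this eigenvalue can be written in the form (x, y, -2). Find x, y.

-2, 1

We need (S + 3I)v = 0.
S + 3I = [[24, 48, 0], [-8, -16, 0], [16, 38, 3]].
Row 1: (24)·x + (48)·y + (0)·-2 = 0
Row 2: (-8)·x + (-16)·y + (0)·-2 = 0
Row 3: (16)·x + (38)·y + (3)·-2 = 0
Solving gives x = -2, y = 1.
Check: S·(-2, 1, -2) = (6, -3, 6) = -3·(-2, 1, -2).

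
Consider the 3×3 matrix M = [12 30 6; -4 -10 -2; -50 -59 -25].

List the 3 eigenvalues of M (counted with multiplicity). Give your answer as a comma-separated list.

The characteristic polynomial is p(λ) = det(λI - M).
Cofactor expansion gives p(λ) = λ^3 + 23λ^2 + 132λ.
Since p(0) = 0, λ = 0 is a root.
Factor out λ: p(λ) = λ·(λ^2 + 23λ + 132).
The quadratic factors as (λ + 12)·(λ + 11).
Eigenvalues: -12, -11, 0.

-12, -11, 0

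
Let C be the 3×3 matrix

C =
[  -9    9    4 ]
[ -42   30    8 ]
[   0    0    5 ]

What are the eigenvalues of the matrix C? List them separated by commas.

The characteristic polynomial is p(s) = det(sI - C).
Cofactor expansion gives p(s) = s^3 - 26s^2 + 213s - 540.
Try s = 5: p(5) = 0, so 5 is a root.
Dividing by (s - 5) leaves s^2 - 21s + 108.
The quadratic factors as (s - 9)·(s - 12).
Eigenvalues: 5, 9, 12.

5, 9, 12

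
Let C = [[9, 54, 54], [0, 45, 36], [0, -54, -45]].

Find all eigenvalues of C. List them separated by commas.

The characteristic polynomial is p(r) = det(rI - C).
Expanding along the first row, p(r) = r^3 - 9r^2 - 81r + 729.
Since p(-9) = 0, r = -9 is a root.
Factor out (r + 9): p(r) = (r + 9)·(r^2 - 18r + 81).
The quadratic factor is (r - 9)^2.
Eigenvalues: -9, 9, 9.

-9, 9, 9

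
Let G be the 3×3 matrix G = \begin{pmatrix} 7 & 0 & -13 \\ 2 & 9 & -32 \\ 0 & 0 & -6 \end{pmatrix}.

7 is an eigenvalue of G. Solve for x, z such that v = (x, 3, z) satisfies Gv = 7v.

We need (G - 7I)v = 0.
G - 7I = [[0, 0, -13], [2, 2, -32], [0, 0, -13]].
Row 1: (0)·x + (0)·3 + (-13)·z = 0
Row 2: (2)·x + (2)·3 + (-32)·z = 0
Row 3: (0)·x + (0)·3 + (-13)·z = 0
Solving gives x = -3, z = 0.
Check: G·(-3, 3, 0) = (-21, 21, 0) = 7·(-3, 3, 0).

-3, 0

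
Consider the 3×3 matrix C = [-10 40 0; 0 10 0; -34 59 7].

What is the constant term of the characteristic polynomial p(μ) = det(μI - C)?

p(0) = det(0·I − C) = det(−C) = (−1)^3·det(C).
det(C) = -700, so p(0) = 700.

700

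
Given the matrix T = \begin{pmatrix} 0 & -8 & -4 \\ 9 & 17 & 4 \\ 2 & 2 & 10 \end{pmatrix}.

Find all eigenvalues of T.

8, 9, 10

Set up det(μI - T) = 0.
Cofactor expansion gives p(μ) = μ^3 - 27μ^2 + 242μ - 720.
Since p(8) = 0, μ = 8 is a root.
Factor out (μ - 8): p(μ) = (μ - 8)·(μ^2 - 19μ + 90).
The quadratic factors as (μ - 9)·(μ - 10).
Eigenvalues: 8, 9, 10.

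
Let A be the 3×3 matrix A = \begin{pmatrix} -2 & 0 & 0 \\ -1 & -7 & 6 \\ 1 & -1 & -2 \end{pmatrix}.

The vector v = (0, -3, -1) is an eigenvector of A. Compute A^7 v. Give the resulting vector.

(0, 234375, 78125)

First find the eigenvalue: Av = (0, 15, 5) = -5·(0, -3, -1), so λ = -5.
Then A^7 v = λ^7·v = (-5)^7·(0, -3, -1) = -78125·(0, -3, -1) = (0, 234375, 78125).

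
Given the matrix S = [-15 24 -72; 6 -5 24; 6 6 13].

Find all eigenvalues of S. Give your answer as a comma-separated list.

-11, 1, 3

Set up det(λI - S) = 0.
Cofactor expansion gives p(λ) = λ^3 + 7λ^2 - 41λ + 33.
Try λ = 3: p(3) = 0, so 3 is a root.
Factor out (λ - 3): p(λ) = (λ - 3)·(λ^2 + 10λ - 11).
The quadratic factors as (λ + 11)·(λ - 1).
Eigenvalues: -11, 1, 3.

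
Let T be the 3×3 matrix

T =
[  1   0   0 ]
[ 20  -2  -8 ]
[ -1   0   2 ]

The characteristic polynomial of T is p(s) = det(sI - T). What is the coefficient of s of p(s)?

p(s) = s^3 - s^2 - 4s + 4.
The coefficient of s is -4.

-4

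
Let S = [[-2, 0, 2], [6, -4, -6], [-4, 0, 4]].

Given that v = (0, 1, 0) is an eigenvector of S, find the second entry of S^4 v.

First find the eigenvalue: Sv = (0, -4, 0) = -4·(0, 1, 0), so λ = -4.
Then S^4 v = λ^4·v = (-4)^4·(0, 1, 0) = 256·(0, 1, 0) = (0, 256, 0).

256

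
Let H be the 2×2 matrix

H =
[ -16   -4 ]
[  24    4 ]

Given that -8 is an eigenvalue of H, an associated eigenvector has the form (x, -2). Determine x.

1

We need (H + 8I)v = 0.
H + 8I = [[-8, -4], [24, 12]].
Row 1: (-8)·x + (-4)·-2 = 0
Row 2: (24)·x + (12)·-2 = 0
Solving gives x = 1.
Check: H·(1, -2) = (-8, 16) = -8·(1, -2).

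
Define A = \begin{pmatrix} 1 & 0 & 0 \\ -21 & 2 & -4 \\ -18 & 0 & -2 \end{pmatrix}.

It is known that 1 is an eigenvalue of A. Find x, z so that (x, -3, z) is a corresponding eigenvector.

We need (A - 1I)v = 0.
A - 1I = [[0, 0, 0], [-21, 1, -4], [-18, 0, -3]].
Row 1: (0)·x + (0)·-3 + (0)·z = 0
Row 2: (-21)·x + (1)·-3 + (-4)·z = 0
Row 3: (-18)·x + (0)·-3 + (-3)·z = 0
Solving gives x = 1, z = -6.
Check: A·(1, -3, -6) = (1, -3, -6) = 1·(1, -3, -6).

1, -6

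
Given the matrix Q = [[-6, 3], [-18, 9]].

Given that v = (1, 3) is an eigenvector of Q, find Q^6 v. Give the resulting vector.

(729, 2187)

First find the eigenvalue: Qv = (3, 9) = 3·(1, 3), so λ = 3.
Then Q^6 v = λ^6·v = 3^6·(1, 3) = 729·(1, 3) = (729, 2187).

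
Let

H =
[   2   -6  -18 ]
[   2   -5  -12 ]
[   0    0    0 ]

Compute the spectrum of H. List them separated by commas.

-2, -1, 0

The characteristic polynomial is p(λ) = det(λI - H).
Expanding along the first row, p(λ) = λ^3 + 3λ^2 + 2λ.
Try λ = 0: p(0) = 0, so 0 is a root.
Dividing by λ leaves λ^2 + 3λ + 2.
The quadratic factors as (λ + 2)·(λ + 1).
Eigenvalues: -2, -1, 0.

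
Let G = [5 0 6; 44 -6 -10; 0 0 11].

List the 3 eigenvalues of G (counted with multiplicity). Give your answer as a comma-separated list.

The characteristic polynomial is p(s) = det(sI - G).
Expanding along the first row, p(s) = s^3 - 10s^2 - 41s + 330.
Since p(11) = 0, s = 11 is a root.
Dividing by (s - 11) leaves s^2 + s - 30.
The quadratic factors as (s + 6)·(s - 5).
Eigenvalues: -6, 5, 11.

-6, 5, 11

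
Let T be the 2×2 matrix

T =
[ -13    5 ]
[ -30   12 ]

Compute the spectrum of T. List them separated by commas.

-3, 2

det(T - lambda·I) = (-13 - lambda)(12 - lambda) - (5)·(-30) = lambda^2 + lambda - 6.
This factors as (lambda + 3)·(lambda - 2) = 0.
Eigenvalues: -3, 2.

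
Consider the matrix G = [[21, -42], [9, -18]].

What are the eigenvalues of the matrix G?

det(G - lambda·I) = (21 - lambda)(-18 - lambda) - (-42)·(9) = lambda^2 - 3·lambda.
This factors as lambda·(lambda - 3) = 0.
Eigenvalues: 0, 3.

0, 3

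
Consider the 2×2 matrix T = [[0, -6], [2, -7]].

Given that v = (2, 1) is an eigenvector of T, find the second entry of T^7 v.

-2187

First find the eigenvalue: Tv = (-6, -3) = -3·(2, 1), so λ = -3.
Then T^7 v = λ^7·v = (-3)^7·(2, 1) = -2187·(2, 1) = (-4374, -2187).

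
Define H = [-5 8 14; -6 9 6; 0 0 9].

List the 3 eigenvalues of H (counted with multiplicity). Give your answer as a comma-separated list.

1, 3, 9

The characteristic polynomial is p(λ) = det(λI - H).
Expanding along the first row, p(λ) = λ^3 - 13λ^2 + 39λ - 27.
Since p(9) = 0, λ = 9 is a root.
Dividing by (λ - 9) leaves λ^2 - 4λ + 3.
The quadratic factors as (λ - 1)·(λ - 3).
Eigenvalues: 1, 3, 9.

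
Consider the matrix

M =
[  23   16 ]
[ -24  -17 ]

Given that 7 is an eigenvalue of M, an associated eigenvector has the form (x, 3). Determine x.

We need (M - 7I)v = 0.
M - 7I = [[16, 16], [-24, -24]].
Row 1: (16)·x + (16)·3 = 0
Row 2: (-24)·x + (-24)·3 = 0
Solving gives x = -3.
Check: M·(-3, 3) = (-21, 21) = 7·(-3, 3).

-3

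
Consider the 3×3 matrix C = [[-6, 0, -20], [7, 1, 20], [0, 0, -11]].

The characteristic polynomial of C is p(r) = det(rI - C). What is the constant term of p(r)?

p(r) = r^3 + 16r^2 + 49r - 66.
The constant term is -66.

-66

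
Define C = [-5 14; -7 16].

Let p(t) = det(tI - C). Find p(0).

18

p(0) = det(0·I − C) = det(−C) = (−1)^2·det(C).
det(C) = 18, so p(0) = 18.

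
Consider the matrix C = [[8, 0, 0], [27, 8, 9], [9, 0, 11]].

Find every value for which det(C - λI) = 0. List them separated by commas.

Set up det(λI - C) = 0.
Expanding along the first row, p(λ) = λ^3 - 27λ^2 + 240λ - 704.
Rational-root test: λ = 8 gives p(8) = 0.
Factor out (λ - 8): p(λ) = (λ - 8)·(λ^2 - 19λ + 88).
The quadratic factors as (λ - 8)·(λ - 11).
Eigenvalues: 8, 8, 11.

8, 8, 11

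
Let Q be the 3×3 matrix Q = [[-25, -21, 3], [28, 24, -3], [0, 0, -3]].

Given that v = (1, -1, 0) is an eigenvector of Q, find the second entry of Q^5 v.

1024

First find the eigenvalue: Qv = (-4, 4, 0) = -4·(1, -1, 0), so λ = -4.
Then Q^5 v = λ^5·v = (-4)^5·(1, -1, 0) = -1024·(1, -1, 0) = (-1024, 1024, 0).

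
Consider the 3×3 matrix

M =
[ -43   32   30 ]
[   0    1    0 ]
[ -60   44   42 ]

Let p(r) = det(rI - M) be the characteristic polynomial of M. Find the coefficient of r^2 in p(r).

0

The coefficient of r^2 of det(rI - M) is −trace(M).
trace(M) = (-43) + (1) + (42) = 0, so the coefficient is 0.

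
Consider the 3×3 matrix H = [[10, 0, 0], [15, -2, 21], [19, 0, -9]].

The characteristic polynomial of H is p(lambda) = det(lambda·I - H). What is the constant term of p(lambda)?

-180

p(lambda) = lambda^3 + lambda^2 - 92·lambda - 180.
The constant term is -180.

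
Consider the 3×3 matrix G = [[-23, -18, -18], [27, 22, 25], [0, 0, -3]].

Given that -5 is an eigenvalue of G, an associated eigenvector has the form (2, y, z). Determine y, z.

We need (G + 5I)v = 0.
G + 5I = [[-18, -18, -18], [27, 27, 25], [0, 0, 2]].
Row 1: (-18)·2 + (-18)·y + (-18)·z = 0
Row 2: (27)·2 + (27)·y + (25)·z = 0
Row 3: (0)·2 + (0)·y + (2)·z = 0
Solving gives y = -2, z = 0.
Check: G·(2, -2, 0) = (-10, 10, 0) = -5·(2, -2, 0).

-2, 0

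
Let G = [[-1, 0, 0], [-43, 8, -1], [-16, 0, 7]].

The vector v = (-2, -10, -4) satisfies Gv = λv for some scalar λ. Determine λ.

Compute Gv: G·(-2, -10, -4) = (2, 10, 4).
Since Gv = λv, compare component 1: 2 = λ·-2, so λ = -1.

-1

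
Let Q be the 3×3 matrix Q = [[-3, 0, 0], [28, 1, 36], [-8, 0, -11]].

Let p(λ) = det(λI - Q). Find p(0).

p(0) = det(0·I − Q) = det(−Q) = (−1)^3·det(Q).
det(Q) = 33, so p(0) = -33.

-33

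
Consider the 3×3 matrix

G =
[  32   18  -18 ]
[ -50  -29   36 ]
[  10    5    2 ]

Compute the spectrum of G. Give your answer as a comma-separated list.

-4, 2, 7

Compute the characteristic polynomial p(r) = det(rI - G).
Expanding along the first row, p(r) = r^3 - 5r^2 - 22r + 56.
Try r = 2: p(2) = 0, so 2 is a root.
Factor out (r - 2): p(r) = (r - 2)·(r^2 - 3r - 28).
The quadratic factors as (r + 4)·(r - 7).
Eigenvalues: -4, 2, 7.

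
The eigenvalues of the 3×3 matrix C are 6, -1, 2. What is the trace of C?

7

trace(C) is the sum of the eigenvalues: (6) + (-1) + (2) = 7.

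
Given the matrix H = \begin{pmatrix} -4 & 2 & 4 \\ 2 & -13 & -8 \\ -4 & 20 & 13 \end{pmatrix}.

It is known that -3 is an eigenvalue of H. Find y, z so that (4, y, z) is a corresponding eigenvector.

0, 1

We need (H + 3I)v = 0.
H + 3I = [[-1, 2, 4], [2, -10, -8], [-4, 20, 16]].
Row 1: (-1)·4 + (2)·y + (4)·z = 0
Row 2: (2)·4 + (-10)·y + (-8)·z = 0
Row 3: (-4)·4 + (20)·y + (16)·z = 0
Solving gives y = 0, z = 1.
Check: H·(4, 0, 1) = (-12, 0, -3) = -3·(4, 0, 1).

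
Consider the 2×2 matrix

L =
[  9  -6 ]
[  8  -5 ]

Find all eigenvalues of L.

det(L - lambda·I) = (9 - lambda)(-5 - lambda) - (-6)·(8) = lambda^2 - 4·lambda + 3.
This factors as (lambda - 1)·(lambda - 3) = 0.
Eigenvalues: 1, 3.

1, 3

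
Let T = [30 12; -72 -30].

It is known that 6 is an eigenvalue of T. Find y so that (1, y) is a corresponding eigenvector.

We need (T - 6I)v = 0.
T - 6I = [[24, 12], [-72, -36]].
Row 1: (24)·1 + (12)·y = 0
Row 2: (-72)·1 + (-36)·y = 0
Solving gives y = -2.
Check: T·(1, -2) = (6, -12) = 6·(1, -2).

-2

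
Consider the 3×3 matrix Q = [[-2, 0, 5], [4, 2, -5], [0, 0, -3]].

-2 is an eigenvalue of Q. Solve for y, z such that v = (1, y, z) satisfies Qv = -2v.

We need (Q + 2I)v = 0.
Q + 2I = [[0, 0, 5], [4, 4, -5], [0, 0, -1]].
Row 1: (0)·1 + (0)·y + (5)·z = 0
Row 2: (4)·1 + (4)·y + (-5)·z = 0
Row 3: (0)·1 + (0)·y + (-1)·z = 0
Solving gives y = -1, z = 0.
Check: Q·(1, -1, 0) = (-2, 2, 0) = -2·(1, -1, 0).

-1, 0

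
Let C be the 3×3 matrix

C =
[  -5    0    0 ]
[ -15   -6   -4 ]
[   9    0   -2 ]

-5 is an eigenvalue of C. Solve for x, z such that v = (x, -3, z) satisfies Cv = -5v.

We need (C + 5I)v = 0.
C + 5I = [[0, 0, 0], [-15, -1, -4], [9, 0, 3]].
Row 1: (0)·x + (0)·-3 + (0)·z = 0
Row 2: (-15)·x + (-1)·-3 + (-4)·z = 0
Row 3: (9)·x + (0)·-3 + (3)·z = 0
Solving gives x = 1, z = -3.
Check: C·(1, -3, -3) = (-5, 15, 15) = -5·(1, -3, -3).

1, -3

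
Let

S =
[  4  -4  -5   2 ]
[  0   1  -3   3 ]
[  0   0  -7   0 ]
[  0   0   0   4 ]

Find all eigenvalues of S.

-7, 1, 4, 4

S is upper triangular, so its eigenvalues are the diagonal entries.
Diagonal: 4, 1, -7, 4.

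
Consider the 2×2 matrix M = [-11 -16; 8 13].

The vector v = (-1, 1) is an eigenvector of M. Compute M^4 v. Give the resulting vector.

(-625, 625)

First find the eigenvalue: Mv = (-5, 5) = 5·(-1, 1), so λ = 5.
Then M^4 v = λ^4·v = 5^4·(-1, 1) = 625·(-1, 1) = (-625, 625).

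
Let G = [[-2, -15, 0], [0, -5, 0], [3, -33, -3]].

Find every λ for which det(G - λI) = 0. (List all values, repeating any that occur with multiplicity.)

-5, -3, -2

Set up det(λI - G) = 0.
Expanding along the first row, p(λ) = λ^3 + 10λ^2 + 31λ + 30.
Since p(-2) = 0, λ = -2 is a root.
Dividing by (λ + 2) leaves λ^2 + 8λ + 15.
The quadratic factors as (λ + 5)·(λ + 3).
Eigenvalues: -5, -3, -2.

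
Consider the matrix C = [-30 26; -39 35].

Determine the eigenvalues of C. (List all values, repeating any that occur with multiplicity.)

-4, 9

det(C - λI) = (-30 - λ)(35 - λ) - (26)·(-39) = λ^2 - 5λ - 36.
This factors as (λ + 4)·(λ - 9) = 0.
Eigenvalues: -4, 9.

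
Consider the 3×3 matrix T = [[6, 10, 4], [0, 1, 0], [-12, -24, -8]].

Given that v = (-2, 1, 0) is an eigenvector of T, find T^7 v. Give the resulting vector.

First find the eigenvalue: Tv = (-2, 1, 0) = 1·(-2, 1, 0), so λ = 1.
Then T^7 v = λ^7·v = 1^7·(-2, 1, 0) = 1·(-2, 1, 0) = (-2, 1, 0).

(-2, 1, 0)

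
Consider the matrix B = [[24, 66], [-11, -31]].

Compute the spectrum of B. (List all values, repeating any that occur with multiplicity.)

-9, 2

det(B - tI) = (24 - t)(-31 - t) - (66)·(-11) = t^2 + 7t - 18.
This factors as (t + 9)·(t - 2) = 0.
Eigenvalues: -9, 2.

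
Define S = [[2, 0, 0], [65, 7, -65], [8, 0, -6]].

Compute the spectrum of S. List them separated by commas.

Compute the characteristic polynomial p(μ) = det(μI - S).
Expanding the 3×3 determinant: p(μ) = μ^3 - 3μ^2 - 40μ + 84.
Rational-root test: μ = 2 gives p(2) = 0.
Factor out (μ - 2): p(μ) = (μ - 2)·(μ^2 - μ - 42).
The quadratic factors as (μ + 6)·(μ - 7).
Eigenvalues: -6, 2, 7.

-6, 2, 7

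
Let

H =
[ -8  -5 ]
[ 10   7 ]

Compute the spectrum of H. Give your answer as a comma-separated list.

det(H - sI) = (-8 - s)(7 - s) - (-5)·(10) = s^2 + s - 6.
This factors as (s + 3)·(s - 2) = 0.
Eigenvalues: -3, 2.

-3, 2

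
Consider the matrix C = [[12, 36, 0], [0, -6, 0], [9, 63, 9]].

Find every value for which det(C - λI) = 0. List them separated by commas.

-6, 9, 12

The characteristic polynomial is p(lambda) = det(lambda·I - C).
Expanding along the first row, p(lambda) = lambda^3 - 15·lambda^2 - 18·lambda + 648.
Try lambda = 9: p(9) = 0, so 9 is a root.
Dividing by (lambda - 9) leaves lambda^2 - 6·lambda - 72.
The quadratic factors as (lambda + 6)·(lambda - 12).
Eigenvalues: -6, 9, 12.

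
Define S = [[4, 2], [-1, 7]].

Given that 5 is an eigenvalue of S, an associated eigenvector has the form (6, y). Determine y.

We need (S - 5I)v = 0.
S - 5I = [[-1, 2], [-1, 2]].
Row 1: (-1)·6 + (2)·y = 0
Row 2: (-1)·6 + (2)·y = 0
Solving gives y = 3.
Check: S·(6, 3) = (30, 15) = 5·(6, 3).

3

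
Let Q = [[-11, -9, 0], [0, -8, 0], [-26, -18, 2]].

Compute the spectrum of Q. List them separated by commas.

The characteristic polynomial is p(λ) = det(λI - Q).
Cofactor expansion gives p(λ) = λ^3 + 17λ^2 + 50λ - 176.
Since p(-8) = 0, λ = -8 is a root.
Factor out (λ + 8): p(λ) = (λ + 8)·(λ^2 + 9λ - 22).
The quadratic factors as (λ + 11)·(λ - 2).
Eigenvalues: -11, -8, 2.

-11, -8, 2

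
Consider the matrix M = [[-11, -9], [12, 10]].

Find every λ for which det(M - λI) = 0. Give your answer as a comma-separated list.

-2, 1

det(M - μI) = (-11 - μ)(10 - μ) - (-9)·(12) = μ^2 + μ - 2.
This factors as (μ + 2)·(μ - 1) = 0.
Eigenvalues: -2, 1.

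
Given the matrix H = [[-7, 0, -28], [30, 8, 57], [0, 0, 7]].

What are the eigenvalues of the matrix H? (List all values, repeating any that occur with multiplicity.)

Compute the characteristic polynomial p(λ) = det(λI - H).
Cofactor expansion gives p(λ) = λ^3 - 8λ^2 - 49λ + 392.
Try λ = 8: p(8) = 0, so 8 is a root.
Factor out (λ - 8): p(λ) = (λ - 8)·(λ^2 - 49).
The quadratic factors as (λ + 7)·(λ - 7).
Eigenvalues: -7, 7, 8.

-7, 7, 8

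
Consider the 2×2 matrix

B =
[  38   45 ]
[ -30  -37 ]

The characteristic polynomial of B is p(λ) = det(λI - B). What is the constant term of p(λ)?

-56

p(λ) = λ^2 - λ - 56.
The constant term is -56.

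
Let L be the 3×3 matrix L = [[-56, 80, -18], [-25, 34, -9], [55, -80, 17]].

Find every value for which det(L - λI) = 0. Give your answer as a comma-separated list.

The characteristic polynomial is p(r) = det(rI - L).
Expanding along the first row, p(r) = r^3 + 5r^2 - 8r - 12.
Rational-root test: r = -1 gives p(-1) = 0.
Dividing by (r + 1) leaves r^2 + 4r - 12.
The quadratic factors as (r + 6)·(r - 2).
Eigenvalues: -6, -1, 2.

-6, -1, 2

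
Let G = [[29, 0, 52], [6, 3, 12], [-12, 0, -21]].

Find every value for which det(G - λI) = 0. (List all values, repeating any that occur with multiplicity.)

3, 3, 5

The characteristic polynomial is p(λ) = det(λI - G).
Expanding the 3×3 determinant: p(λ) = λ^3 - 11λ^2 + 39λ - 45.
Since p(3) = 0, λ = 3 is a root.
Dividing by (λ - 3) leaves λ^2 - 8λ + 15.
The quadratic factors as (λ - 3)·(λ - 5).
Eigenvalues: 3, 3, 5.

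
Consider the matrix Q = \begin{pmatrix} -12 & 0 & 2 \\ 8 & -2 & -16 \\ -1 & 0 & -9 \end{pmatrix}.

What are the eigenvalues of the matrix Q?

-11, -10, -2

Compute the characteristic polynomial p(μ) = det(μI - Q).
Expanding the 3×3 determinant: p(μ) = μ^3 + 23μ^2 + 152μ + 220.
Try μ = -2: p(-2) = 0, so -2 is a root.
Factor out (μ + 2): p(μ) = (μ + 2)·(μ^2 + 21μ + 110).
The quadratic factors as (μ + 11)·(μ + 10).
Eigenvalues: -11, -10, -2.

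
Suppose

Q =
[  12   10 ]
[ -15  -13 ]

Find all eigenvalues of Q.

-3, 2

det(Q - rI) = (12 - r)(-13 - r) - (10)·(-15) = r^2 + r - 6.
This factors as (r + 3)·(r - 2) = 0.
Eigenvalues: -3, 2.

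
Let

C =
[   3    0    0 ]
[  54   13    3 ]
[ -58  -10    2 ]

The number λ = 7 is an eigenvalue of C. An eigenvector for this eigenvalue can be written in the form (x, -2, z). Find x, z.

0, 4

We need (C - 7I)v = 0.
C - 7I = [[-4, 0, 0], [54, 6, 3], [-58, -10, -5]].
Row 1: (-4)·x + (0)·-2 + (0)·z = 0
Row 2: (54)·x + (6)·-2 + (3)·z = 0
Row 3: (-58)·x + (-10)·-2 + (-5)·z = 0
Solving gives x = 0, z = 4.
Check: C·(0, -2, 4) = (0, -14, 28) = 7·(0, -2, 4).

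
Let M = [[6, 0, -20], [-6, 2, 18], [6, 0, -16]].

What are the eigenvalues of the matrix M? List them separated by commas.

Compute the characteristic polynomial p(r) = det(rI - M).
Expanding along the first row, p(r) = r^3 + 8r^2 + 4r - 48.
Since p(2) = 0, r = 2 is a root.
Factor out (r - 2): p(r) = (r - 2)·(r^2 + 10r + 24).
The quadratic factors as (r + 6)·(r + 4).
Eigenvalues: -6, -4, 2.

-6, -4, 2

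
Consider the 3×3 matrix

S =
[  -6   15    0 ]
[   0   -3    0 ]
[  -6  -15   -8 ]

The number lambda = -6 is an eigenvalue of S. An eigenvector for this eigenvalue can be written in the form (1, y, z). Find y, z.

We need (S + 6I)v = 0.
S + 6I = [[0, 15, 0], [0, 3, 0], [-6, -15, -2]].
Row 1: (0)·1 + (15)·y + (0)·z = 0
Row 2: (0)·1 + (3)·y + (0)·z = 0
Row 3: (-6)·1 + (-15)·y + (-2)·z = 0
Solving gives y = 0, z = -3.
Check: S·(1, 0, -3) = (-6, 0, 18) = -6·(1, 0, -3).

0, -3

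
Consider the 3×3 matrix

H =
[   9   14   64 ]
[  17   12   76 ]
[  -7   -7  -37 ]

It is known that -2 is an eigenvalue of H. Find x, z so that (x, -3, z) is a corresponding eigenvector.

We need (H + 2I)v = 0.
H + 2I = [[11, 14, 64], [17, 14, 76], [-7, -7, -35]].
Row 1: (11)·x + (14)·-3 + (64)·z = 0
Row 2: (17)·x + (14)·-3 + (76)·z = 0
Row 3: (-7)·x + (-7)·-3 + (-35)·z = 0
Solving gives x = -2, z = 1.
Check: H·(-2, -3, 1) = (4, 6, -2) = -2·(-2, -3, 1).

-2, 1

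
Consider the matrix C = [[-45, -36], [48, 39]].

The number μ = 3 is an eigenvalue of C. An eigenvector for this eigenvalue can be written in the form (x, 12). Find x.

We need (C - 3I)v = 0.
C - 3I = [[-48, -36], [48, 36]].
Row 1: (-48)·x + (-36)·12 = 0
Row 2: (48)·x + (36)·12 = 0
Solving gives x = -9.
Check: C·(-9, 12) = (-27, 36) = 3·(-9, 12).

-9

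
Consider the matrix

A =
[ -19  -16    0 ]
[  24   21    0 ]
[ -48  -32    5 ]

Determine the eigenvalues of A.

Compute the characteristic polynomial p(μ) = det(μI - A).
Expanding the 3×3 determinant: p(μ) = μ^3 - 7μ^2 - 5μ + 75.
Try μ = -3: p(-3) = 0, so -3 is a root.
Dividing by (μ + 3) leaves μ^2 - 10μ + 25.
The quadratic factor is (μ - 5)^2.
Eigenvalues: -3, 5, 5.

-3, 5, 5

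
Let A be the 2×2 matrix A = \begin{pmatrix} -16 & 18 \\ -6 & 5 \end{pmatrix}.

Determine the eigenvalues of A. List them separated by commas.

-7, -4

det(A - lambda·I) = (-16 - lambda)(5 - lambda) - (18)·(-6) = lambda^2 + 11·lambda + 28.
This factors as (lambda + 7)·(lambda + 4) = 0.
Eigenvalues: -7, -4.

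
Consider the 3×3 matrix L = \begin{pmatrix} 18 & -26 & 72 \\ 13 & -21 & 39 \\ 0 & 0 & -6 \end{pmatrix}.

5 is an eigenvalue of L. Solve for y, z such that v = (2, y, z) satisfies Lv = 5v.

1, 0

We need (L - 5I)v = 0.
L - 5I = [[13, -26, 72], [13, -26, 39], [0, 0, -11]].
Row 1: (13)·2 + (-26)·y + (72)·z = 0
Row 2: (13)·2 + (-26)·y + (39)·z = 0
Row 3: (0)·2 + (0)·y + (-11)·z = 0
Solving gives y = 1, z = 0.
Check: L·(2, 1, 0) = (10, 5, 0) = 5·(2, 1, 0).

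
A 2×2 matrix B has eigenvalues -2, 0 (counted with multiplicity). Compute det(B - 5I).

35

If B has eigenvalues -2, 0, then B - 5I has eigenvalues -7, -5.
det(B - 5I) = (-7) · (-5) = 35.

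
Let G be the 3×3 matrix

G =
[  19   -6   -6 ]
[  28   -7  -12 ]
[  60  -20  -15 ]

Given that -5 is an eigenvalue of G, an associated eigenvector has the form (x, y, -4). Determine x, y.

We need (G + 5I)v = 0.
G + 5I = [[24, -6, -6], [28, -2, -12], [60, -20, -10]].
Row 1: (24)·x + (-6)·y + (-6)·-4 = 0
Row 2: (28)·x + (-2)·y + (-12)·-4 = 0
Row 3: (60)·x + (-20)·y + (-10)·-4 = 0
Solving gives x = -2, y = -4.
Check: G·(-2, -4, -4) = (10, 20, 20) = -5·(-2, -4, -4).

-2, -4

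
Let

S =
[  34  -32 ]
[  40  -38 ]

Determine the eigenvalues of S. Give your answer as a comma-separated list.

det(S - lambda·I) = (34 - lambda)(-38 - lambda) - (-32)·(40) = lambda^2 + 4·lambda - 12.
This factors as (lambda + 6)·(lambda - 2) = 0.
Eigenvalues: -6, 2.

-6, 2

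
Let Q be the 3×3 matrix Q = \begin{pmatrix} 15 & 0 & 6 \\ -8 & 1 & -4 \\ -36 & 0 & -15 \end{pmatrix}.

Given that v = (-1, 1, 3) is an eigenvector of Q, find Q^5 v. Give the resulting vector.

(243, -243, -729)

First find the eigenvalue: Qv = (3, -3, -9) = -3·(-1, 1, 3), so λ = -3.
Then Q^5 v = λ^5·v = (-3)^5·(-1, 1, 3) = -243·(-1, 1, 3) = (243, -243, -729).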